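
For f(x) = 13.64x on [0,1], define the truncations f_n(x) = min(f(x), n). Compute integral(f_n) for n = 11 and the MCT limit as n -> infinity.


f(x) = 13.64x on [0,1]; f_n(x) = min(13.64x, n). At n = 11:
Step 1: f(x) reaches 11 at x = 11/13.64 = 0.806452
Step 2: integral(f_11) = integral(13.64x, 0, 0.806452) + integral(11, 0.806452, 1)
       = 13.64*0.806452^2/2 + 11*(1 - 0.806452)
       = 4.435484 + 2.129032
       = 6.564516
Step 3: As n -> infinity, f_n increases to f, so by MCT integral(f_n) -> integral(f) = 13.64/2 = 6.82.
Convergence: integral(f_11) = 6.564516 -> 6.82 as n -> infinity


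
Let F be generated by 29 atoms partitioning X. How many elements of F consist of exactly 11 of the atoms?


Each element of F is a union of some subset of the 29 atoms.
Elements that are unions of exactly 11 atoms correspond to 11-element subsets of the 29 atoms.
Count = C(29, 11) = 29! / (11! * 18!) = 34597290.


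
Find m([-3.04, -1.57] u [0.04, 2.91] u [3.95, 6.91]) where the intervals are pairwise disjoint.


For pairwise disjoint intervals, m(union) = sum of lengths.
= (-1.57 - -3.04) + (2.91 - 0.04) + (6.91 - 3.95)
= 1.47 + 2.87 + 2.96
= 7.3


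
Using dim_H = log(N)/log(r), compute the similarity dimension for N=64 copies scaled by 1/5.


For a self-similar set with N copies scaled by 1/r:
dim_H = log(N)/log(r) = log(64)/log(5)
= 4.158883/1.609438
= 2.584059


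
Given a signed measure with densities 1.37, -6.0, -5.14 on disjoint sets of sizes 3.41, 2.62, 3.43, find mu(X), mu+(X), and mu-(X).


Step 1: Compute signed measure on each set:
  Set 1: 1.37 * 3.41 = 4.6717
  Set 2: -6.0 * 2.62 = -15.72
  Set 3: -5.14 * 3.43 = -17.6302
Step 2: Total signed measure = (4.6717) + (-15.72) + (-17.6302)
     = -28.6785
Step 3: Positive part mu+(X) = sum of positive contributions = 4.6717
Step 4: Negative part mu-(X) = |sum of negative contributions| = 33.3502


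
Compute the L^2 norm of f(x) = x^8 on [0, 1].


Step 1: ||f||_2 = (integral_0^1 |x^8|^2 dx)^(1/2)
     = (integral_0^1 x^16 dx)^(1/2)
Step 2: integral_0^1 x^16 dx = [x^17/(17)] from 0 to 1 = 1^17/17
     = 1/17 = 0.058824
Step 3: ||f||_2 = (0.058824)^(1/2) = 0.242536


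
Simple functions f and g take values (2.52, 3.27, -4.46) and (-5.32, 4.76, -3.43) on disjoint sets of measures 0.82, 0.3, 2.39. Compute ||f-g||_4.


Step 1: Compute differences f_i - g_i:
  2.52 - -5.32 = 7.84
  3.27 - 4.76 = -1.49
  -4.46 - -3.43 = -1.03
Step 2: Compute |diff|^4 * measure for each set:
  |7.84|^4 * 0.82 = 3778.019983 * 0.82 = 3097.976386
  |-1.49|^4 * 0.3 = 4.928844 * 0.3 = 1.478653
  |-1.03|^4 * 2.39 = 1.125509 * 2.39 = 2.689966
Step 3: Sum = 3102.145006
Step 4: ||f-g||_4 = (3102.145006)^(1/4) = 7.463036


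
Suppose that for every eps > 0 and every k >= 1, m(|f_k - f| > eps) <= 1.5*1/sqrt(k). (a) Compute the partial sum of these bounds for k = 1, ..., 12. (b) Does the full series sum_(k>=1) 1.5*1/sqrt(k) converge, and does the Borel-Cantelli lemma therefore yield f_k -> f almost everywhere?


Step 1: List the terms 1.5*1/sqrt(k) for k = 1 to 12:
  k=1: 1.5
  k=2: 1.06066
  k=3: 0.866025
  k=4: 0.75
  k=5: 0.67082
  k=6: 0.612372
  k=7: 0.566947
  k=8: 0.53033
  k=9: 0.5
  k=10: 0.474342
  k=11: 0.452267
  k=12: 0.433013
Step 2: Partial sum = 1.5 + 1.06066 + 0.866025 + 0.75 + 0.67082 + 0.612372 + 0.566947 + 0.53033 + 0.5 + 0.474342 + 0.452267 + 0.433013
     = 8.416777
Step 3: The full series sum_(k>=1) 1.5*1/sqrt(k) diverges (p-series with p = 1/2 <= 1; a nonzero constant multiple of a divergent series diverges).
Step 4: The (first) Borel-Cantelli lemma requires a summable sequence of measures, so it does not apply here;
        from this bound alone no conclusion about a.e. convergence can be drawn (convergence in measure still
        gives an a.e.-convergent subsequence, but not a.e. convergence of the whole sequence).
Conclusion: series diverges; Borel-Cantelli is inconclusive about a.e. convergence of f_k.


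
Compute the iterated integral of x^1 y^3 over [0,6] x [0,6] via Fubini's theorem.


By Fubini's theorem, the double integral factors as a product of single integrals:
Step 1: integral_0^6 x^1 dx = [x^2/2] from 0 to 6
     = 6^2/2 = 18
Step 2: integral_0^6 y^3 dy = [y^4/4] from 0 to 6
     = 6^4/4 = 324
Step 3: Double integral = 18 * 324 = 5832


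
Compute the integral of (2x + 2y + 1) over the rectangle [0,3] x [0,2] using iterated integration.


By Fubini, integrate in x first, then y.
Step 1: Fix y, integrate over x in [0,3]:
  integral(2x + 2y + 1, x=0..3)
  = 2*(3^2 - 0^2)/2 + (2y + 1)*(3 - 0)
  = 9 + (2y + 1)*3
  = 9 + 6y + 3
  = 12 + 6y
Step 2: Integrate over y in [0,2]:
  integral(12 + 6y, y=0..2)
  = 12*2 + 6*(2^2 - 0^2)/2
  = 24 + 12
  = 36


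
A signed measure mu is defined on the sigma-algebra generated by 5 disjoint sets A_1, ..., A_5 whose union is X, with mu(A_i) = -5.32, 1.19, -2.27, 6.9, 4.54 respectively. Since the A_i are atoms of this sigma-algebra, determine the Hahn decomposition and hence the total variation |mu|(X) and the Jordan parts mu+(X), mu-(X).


Step 1: Every measurable set is a union of atoms (the cells / points), so a Hahn decomposition is
  obtained by grouping atoms by sign: P = union of atoms with mu > 0, N = union of the remaining atoms.
  Atoms in P (indices): 2, 4, 5;  atoms in N (indices): 1, 3
  Positive values: 1.19, 6.9, 4.54
  Negative values: -5.32, -2.27
Step 2: mu+(X) = mu(P) = sum of positive atom values = 12.63
Step 3: mu-(X) = -mu(N) = sum of |negative atom values| = 7.59
Step 4: |mu|(X) = mu+(X) + mu-(X) = 12.63 + 7.59 = 20.22


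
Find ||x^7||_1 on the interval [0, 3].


Step 1: ||f||_1 = (integral_0^3 |x^7|^1 dx)^(1/1)
     = (integral_0^3 x^7 dx)^(1/1)
Step 2: integral_0^3 x^7 dx = [x^8/(8)] from 0 to 3 = 3^8/8
     = 6561/8 = 820.125
Step 3: ||f||_1 = (820.125)^(1/1) = 820.125


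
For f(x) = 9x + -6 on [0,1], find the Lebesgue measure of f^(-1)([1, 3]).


f^(-1)([1, 3]) = {x : 1 <= 9x + -6 <= 3}
Solving: (1 - -6)/9 <= x <= (3 - -6)/9
= [0.777778, 1]
Intersecting with [0,1]: [0.777778, 1]
Measure = 1 - 0.777778 = 0.222222


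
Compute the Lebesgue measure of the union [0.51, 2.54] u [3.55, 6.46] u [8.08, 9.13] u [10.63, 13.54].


For pairwise disjoint intervals, m(union) = sum of lengths.
= (2.54 - 0.51) + (6.46 - 3.55) + (9.13 - 8.08) + (13.54 - 10.63)
= 2.03 + 2.91 + 1.05 + 2.91
= 8.9


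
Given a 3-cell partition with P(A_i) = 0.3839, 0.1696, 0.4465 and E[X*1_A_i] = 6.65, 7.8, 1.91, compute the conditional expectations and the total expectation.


For each cell A_i: E[X|A_i] = E[X*1_A_i] / P(A_i)
Step 1: E[X|A_1] = 6.65 / 0.3839 = 17.322219
Step 2: E[X|A_2] = 7.8 / 0.1696 = 45.990566
Step 3: E[X|A_3] = 1.91 / 0.4465 = 4.277716
Verification: E[X] = sum E[X*1_A_i] = 6.65 + 7.8 + 1.91 = 16.36


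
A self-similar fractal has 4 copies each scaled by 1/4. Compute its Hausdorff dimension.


For a self-similar set with N copies scaled by 1/r:
dim_H = log(N)/log(r) = log(4)/log(4)
= 1.386294/1.386294
= 1


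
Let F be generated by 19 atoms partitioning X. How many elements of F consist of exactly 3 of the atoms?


Each element of F is a union of some subset of the 19 atoms.
Elements that are unions of exactly 3 atoms correspond to 3-element subsets of the 19 atoms.
Count = C(19, 3) = 19! / (3! * 16!) = 969.


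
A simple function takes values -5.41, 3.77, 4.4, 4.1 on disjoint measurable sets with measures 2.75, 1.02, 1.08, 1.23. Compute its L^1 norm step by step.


Step 1: Compute |f_i|^1 for each value:
  |-5.41|^1 = 5.41
  |3.77|^1 = 3.77
  |4.4|^1 = 4.4
  |4.1|^1 = 4.1
Step 2: Multiply by measures and sum:
  5.41 * 2.75 = 14.8775
  3.77 * 1.02 = 3.8454
  4.4 * 1.08 = 4.752
  4.1 * 1.23 = 5.043
Sum = 14.8775 + 3.8454 + 4.752 + 5.043 = 28.5179
Step 3: Take the p-th root:
||f||_1 = (28.5179)^(1/1) = 28.5179


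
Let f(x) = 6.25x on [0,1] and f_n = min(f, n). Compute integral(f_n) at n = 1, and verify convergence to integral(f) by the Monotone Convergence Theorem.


f(x) = 6.25x on [0,1]; f_n(x) = min(6.25x, n). At n = 1:
Step 1: f(x) reaches 1 at x = 1/6.25 = 0.16
Step 2: integral(f_1) = integral(6.25x, 0, 0.16) + integral(1, 0.16, 1)
       = 6.25*0.16^2/2 + 1*(1 - 0.16)
       = 0.08 + 0.84
       = 0.92
Step 3: As n -> infinity, f_n increases to f, so by MCT integral(f_n) -> integral(f) = 6.25/2 = 3.125.
Convergence: integral(f_1) = 0.92 -> 3.125 as n -> infinity


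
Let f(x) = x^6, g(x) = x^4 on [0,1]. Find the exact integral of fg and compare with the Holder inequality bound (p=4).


Step 1: Exact integral of f*g = integral(x^10, 0, 1) = 1/11
     = 0.090909
Step 2: Holder bound with p=4, q=1.333333:
  ||f||_p = (integral x^24 dx)^(1/4) = (1/25)^(1/4) = 0.447214
  ||g||_q = (integral x^5.333333 dx)^(1/1.333333) = (1/6.333333)^(1/1.333333) = 0.250482
Step 3: Holder bound = ||f||_p * ||g||_q = 0.447214 * 0.250482 = 0.112019
Verification: 0.090909 <= 0.112019 (Holder holds)


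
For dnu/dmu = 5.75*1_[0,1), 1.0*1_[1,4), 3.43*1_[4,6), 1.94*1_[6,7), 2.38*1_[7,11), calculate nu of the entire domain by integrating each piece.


Integrate each piece of the Radon-Nikodym derivative:
Step 1: integral_0^1 5.75 dx = 5.75*(1-0) = 5.75*1 = 5.75
Step 2: integral_1^4 1.0 dx = 1.0*(4-1) = 1.0*3 = 3
Step 3: integral_4^6 3.43 dx = 3.43*(6-4) = 3.43*2 = 6.86
Step 4: integral_6^7 1.94 dx = 1.94*(7-6) = 1.94*1 = 1.94
Step 5: integral_7^11 2.38 dx = 2.38*(11-7) = 2.38*4 = 9.52
Total: 5.75 + 3 + 6.86 + 1.94 + 9.52 = 27.07


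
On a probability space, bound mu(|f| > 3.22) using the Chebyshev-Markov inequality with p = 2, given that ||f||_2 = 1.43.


Chebyshev/Markov inequality: mu(|f| > eps) <= (||f||_p / eps)^p
Step 1: ||f||_2 / eps = 1.43 / 3.22 = 0.444099
Step 2: Raise to power p = 2:
  (0.444099)^2 = 0.197224
Step 3: Therefore mu(|f| > 3.22) <= 0.197224


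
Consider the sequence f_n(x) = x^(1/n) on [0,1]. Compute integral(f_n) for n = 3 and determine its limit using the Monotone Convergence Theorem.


At n = 3: f_3(x) = x^(1/3).
Step 1: integral(x^(1/3), 0, 1) = [x^(1/3+1) / (1/3+1)] from 0 to 1
     = 1 / (1/3 + 1) = 1 / ((3+1)/3) = 3/(3+1)
     = 3/4 = 0.75
Step 2: As n -> infinity, f_n(x) = x^(1/n) -> 1 for x in (0,1], and f_n is increasing in n.
By MCT, lim_n integral(f_n) = integral(lim_n f_n) = integral(1, 0, 1) = 1.
Step 3: Verify convergence: 3/4 = 0.75 -> 1


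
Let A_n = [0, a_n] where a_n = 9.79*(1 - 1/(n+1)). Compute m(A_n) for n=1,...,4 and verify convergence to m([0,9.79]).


By continuity of measure from below: if A_n increases to A, then m(A_n) -> m(A).
Here A = [0, 9.79], so m(A) = 9.79
Step 1: a_1 = 9.79*(1 - 1/2) = 4.895, m(A_1) = 4.895
Step 2: a_2 = 9.79*(1 - 1/3) = 6.5267, m(A_2) = 6.5267
Step 3: a_3 = 9.79*(1 - 1/4) = 7.3425, m(A_3) = 7.3425
Step 4: a_4 = 9.79*(1 - 1/5) = 7.832, m(A_4) = 7.832
Limit: m(A_n) -> m([0,9.79]) = 9.79


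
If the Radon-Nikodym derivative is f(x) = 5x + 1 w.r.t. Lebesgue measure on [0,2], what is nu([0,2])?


nu(A) = integral_A (dnu/dmu) dmu = integral_0^2 (5x + 1) dx
Step 1: Antiderivative F(x) = (5/2)x^2 + 1x
Step 2: F(2) = (5/2)*2^2 + 1*2 = 10 + 2 = 12
Step 3: F(0) = (5/2)*0^2 + 1*0 = 0.0 + 0 = 0.0
Step 4: nu([0,2]) = F(2) - F(0) = 12 - 0.0 = 12


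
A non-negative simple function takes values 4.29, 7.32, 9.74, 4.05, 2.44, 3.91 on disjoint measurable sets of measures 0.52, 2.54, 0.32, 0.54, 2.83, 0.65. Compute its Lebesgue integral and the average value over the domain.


Step 1: Integral = sum(value_i * measure_i)
= 4.29*0.52 + 7.32*2.54 + 9.74*0.32 + 4.05*0.54 + 2.44*2.83 + 3.91*0.65
= 2.2308 + 18.5928 + 3.1168 + 2.187 + 6.9052 + 2.5415
= 35.5741
Step 2: Total measure of domain = 0.52 + 2.54 + 0.32 + 0.54 + 2.83 + 0.65 = 7.4
Step 3: Average value = 35.5741 / 7.4 = 4.807311


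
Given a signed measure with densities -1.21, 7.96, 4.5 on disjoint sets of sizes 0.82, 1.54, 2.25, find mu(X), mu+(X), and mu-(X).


Step 1: Compute signed measure on each set:
  Set 1: -1.21 * 0.82 = -0.9922
  Set 2: 7.96 * 1.54 = 12.2584
  Set 3: 4.5 * 2.25 = 10.125
Step 2: Total signed measure = (-0.9922) + (12.2584) + (10.125)
     = 21.3912
Step 3: Positive part mu+(X) = sum of positive contributions = 22.3834
Step 4: Negative part mu-(X) = |sum of negative contributions| = 0.9922


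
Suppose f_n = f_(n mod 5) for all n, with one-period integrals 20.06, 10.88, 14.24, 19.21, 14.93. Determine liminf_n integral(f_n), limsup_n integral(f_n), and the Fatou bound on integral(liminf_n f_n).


The sequence (integral(f_n)) is periodic with period 5, repeating the values 20.06, 10.88, 14.24, 19.21, 14.93 indefinitely.
Step 1: For a periodic sequence, every tail (a_m, a_(m+1), ...) contains all 5 period values infinitely often.
Step 2: Hence inf of every tail = min of the period values = min(20.06, 10.88, 14.24, 19.21, 14.93) = 10.88.
        liminf_n integral(f_n) = sup over m of (inf of tail from m) = 10.88.
Step 3: Similarly sup of every tail = max of the period values = 20.06.
        limsup_n integral(f_n) = 20.06.
Step 4: Fatou's lemma: integral(liminf_n f_n) <= liminf_n integral(f_n) = 10.88.
        So the integral of the pointwise liminf is at most 10.88.


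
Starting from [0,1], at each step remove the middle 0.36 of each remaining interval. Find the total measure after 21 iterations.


Step 1: At each step, fraction remaining = 1 - 0.36 = 0.64
Step 2: After 21 steps, measure = (0.64)^21
Result = 8.507059e-05


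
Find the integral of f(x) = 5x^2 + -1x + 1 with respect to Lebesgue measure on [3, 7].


The Lebesgue integral of a Riemann-integrable function agrees with the Riemann integral.
Antiderivative F(x) = (5/3)x^3 + (-1/2)x^2 + 1x
F(7) = (5/3)*7^3 + (-1/2)*7^2 + 1*7
     = (5/3)*343 + (-1/2)*49 + 1*7
     = 571.666667 + -24.5 + 7
     = 554.166667
F(3) = 43.5
Integral = F(7) - F(3) = 554.166667 - 43.5 = 510.666667


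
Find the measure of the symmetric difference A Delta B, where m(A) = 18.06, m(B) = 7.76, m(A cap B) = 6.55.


m(A Delta B) = m(A) + m(B) - 2*m(A n B)
= 18.06 + 7.76 - 2*6.55
= 18.06 + 7.76 - 13.1
= 12.72


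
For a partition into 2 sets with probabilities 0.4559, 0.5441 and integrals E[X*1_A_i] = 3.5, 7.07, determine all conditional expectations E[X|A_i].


For each cell A_i: E[X|A_i] = E[X*1_A_i] / P(A_i)
Step 1: E[X|A_1] = 3.5 / 0.4559 = 7.677122
Step 2: E[X|A_2] = 7.07 / 0.5441 = 12.993935
Verification: E[X] = sum E[X*1_A_i] = 3.5 + 7.07 = 10.57


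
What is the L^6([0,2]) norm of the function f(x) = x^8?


Step 1: ||f||_6 = (integral_0^2 |x^8|^6 dx)^(1/6)
     = (integral_0^2 x^48 dx)^(1/6)
Step 2: integral_0^2 x^48 dx = [x^49/(49)] from 0 to 2 = 2^49/49
     = 562949953421312/49 = 1.148877e+13
Step 3: ||f||_6 = (1.148877e+13)^(1/6) = 150.214648


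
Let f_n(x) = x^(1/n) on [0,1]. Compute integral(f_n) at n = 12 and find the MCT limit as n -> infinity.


At n = 12: f_12(x) = x^(1/12).
Step 1: integral(x^(1/12), 0, 1) = [x^(1/12+1) / (1/12+1)] from 0 to 1
     = 1 / (1/12 + 1) = 1 / ((12+1)/12) = 12/(12+1)
     = 12/13 = 0.923077
Step 2: As n -> infinity, f_n(x) = x^(1/n) -> 1 for x in (0,1], and f_n is increasing in n.
By MCT, lim_n integral(f_n) = integral(lim_n f_n) = integral(1, 0, 1) = 1.
Step 3: Verify convergence: 12/13 = 0.923077 -> 1


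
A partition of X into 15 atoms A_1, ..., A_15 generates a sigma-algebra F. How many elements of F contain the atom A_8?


Each element of F is a union of some subset S of the 15 atoms.
The element contains A_8 iff A_8 is in S.
So we count subsets S of {A_1,...,A_15} with A_8 in S: choose freely among the other 14 atoms.
Count = 2^(15-1) = 2^14 = 16384.


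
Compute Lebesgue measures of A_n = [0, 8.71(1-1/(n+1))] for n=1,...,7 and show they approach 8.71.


By continuity of measure from below: if A_n increases to A, then m(A_n) -> m(A).
Here A = [0, 8.71], so m(A) = 8.71
Step 1: a_1 = 8.71*(1 - 1/2) = 4.355, m(A_1) = 4.355
Step 2: a_2 = 8.71*(1 - 1/3) = 5.8067, m(A_2) = 5.8067
Step 3: a_3 = 8.71*(1 - 1/4) = 6.5325, m(A_3) = 6.5325
Step 4: a_4 = 8.71*(1 - 1/5) = 6.968, m(A_4) = 6.968
Step 5: a_5 = 8.71*(1 - 1/6) = 7.2583, m(A_5) = 7.2583
Step 6: a_6 = 8.71*(1 - 1/7) = 7.4657, m(A_6) = 7.4657
Step 7: a_7 = 8.71*(1 - 1/8) = 7.6213, m(A_7) = 7.6213
Limit: m(A_n) -> m([0,8.71]) = 8.71


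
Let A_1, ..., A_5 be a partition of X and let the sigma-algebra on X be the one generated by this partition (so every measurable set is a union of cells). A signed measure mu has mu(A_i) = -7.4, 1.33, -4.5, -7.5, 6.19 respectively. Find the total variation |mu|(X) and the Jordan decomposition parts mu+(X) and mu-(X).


Step 1: Every measurable set is a union of atoms (the cells / points), so a Hahn decomposition is
  obtained by grouping atoms by sign: P = union of atoms with mu > 0, N = union of the remaining atoms.
  Atoms in P (indices): 2, 5;  atoms in N (indices): 1, 3, 4
  Positive values: 1.33, 6.19
  Negative values: -7.4, -4.5, -7.5
Step 2: mu+(X) = mu(P) = sum of positive atom values = 7.52
Step 3: mu-(X) = -mu(N) = sum of |negative atom values| = 19.4
Step 4: |mu|(X) = mu+(X) + mu-(X) = 7.52 + 19.4 = 26.92


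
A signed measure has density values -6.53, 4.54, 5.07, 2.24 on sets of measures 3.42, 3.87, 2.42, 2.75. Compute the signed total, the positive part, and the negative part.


Step 1: Compute signed measure on each set:
  Set 1: -6.53 * 3.42 = -22.3326
  Set 2: 4.54 * 3.87 = 17.5698
  Set 3: 5.07 * 2.42 = 12.2694
  Set 4: 2.24 * 2.75 = 6.16
Step 2: Total signed measure = (-22.3326) + (17.5698) + (12.2694) + (6.16)
     = 13.6666
Step 3: Positive part mu+(X) = sum of positive contributions = 35.9992
Step 4: Negative part mu-(X) = |sum of negative contributions| = 22.3326


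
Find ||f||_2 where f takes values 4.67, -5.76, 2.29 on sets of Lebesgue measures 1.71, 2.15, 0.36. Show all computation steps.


Step 1: Compute |f_i|^2 for each value:
  |4.67|^2 = 21.8089
  |-5.76|^2 = 33.1776
  |2.29|^2 = 5.2441
Step 2: Multiply by measures and sum:
  21.8089 * 1.71 = 37.293219
  33.1776 * 2.15 = 71.33184
  5.2441 * 0.36 = 1.887876
Sum = 37.293219 + 71.33184 + 1.887876 = 110.512935
Step 3: Take the p-th root:
||f||_2 = (110.512935)^(1/2) = 10.512513


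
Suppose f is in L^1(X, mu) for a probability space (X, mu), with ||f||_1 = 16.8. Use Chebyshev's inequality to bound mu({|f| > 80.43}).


Chebyshev/Markov inequality: mu(|f| > eps) <= (||f||_p / eps)^p
Step 1: ||f||_1 / eps = 16.8 / 80.43 = 0.208877
Step 2: Raise to power p = 1:
  (0.208877)^1 = 0.208877
Step 3: Therefore mu(|f| > 80.43) <= 0.208877


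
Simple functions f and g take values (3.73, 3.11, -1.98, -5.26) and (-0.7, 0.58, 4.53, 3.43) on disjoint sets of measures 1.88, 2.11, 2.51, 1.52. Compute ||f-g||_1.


Step 1: Compute differences f_i - g_i:
  3.73 - -0.7 = 4.43
  3.11 - 0.58 = 2.53
  -1.98 - 4.53 = -6.51
  -5.26 - 3.43 = -8.69
Step 2: Compute |diff|^1 * measure for each set:
  |4.43|^1 * 1.88 = 4.43 * 1.88 = 8.3284
  |2.53|^1 * 2.11 = 2.53 * 2.11 = 5.3383
  |-6.51|^1 * 2.51 = 6.51 * 2.51 = 16.3401
  |-8.69|^1 * 1.52 = 8.69 * 1.52 = 13.2088
Step 3: Sum = 43.2156
Step 4: ||f-g||_1 = (43.2156)^(1/1) = 43.2156


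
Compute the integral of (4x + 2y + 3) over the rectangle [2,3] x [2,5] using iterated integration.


By Fubini, integrate in x first, then y.
Step 1: Fix y, integrate over x in [2,3]:
  integral(4x + 2y + 3, x=2..3)
  = 4*(3^2 - 2^2)/2 + (2y + 3)*(3 - 2)
  = 10 + (2y + 3)*1
  = 10 + 2y + 3
  = 13 + 2y
Step 2: Integrate over y in [2,5]:
  integral(13 + 2y, y=2..5)
  = 13*3 + 2*(5^2 - 2^2)/2
  = 39 + 21
  = 60


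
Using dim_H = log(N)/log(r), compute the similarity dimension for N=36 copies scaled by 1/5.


For a self-similar set with N copies scaled by 1/r:
dim_H = log(N)/log(r) = log(36)/log(5)
= 3.583519/1.609438
= 2.226566


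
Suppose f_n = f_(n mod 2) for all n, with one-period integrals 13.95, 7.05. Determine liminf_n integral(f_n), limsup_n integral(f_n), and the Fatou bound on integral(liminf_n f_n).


The sequence (integral(f_n)) is periodic with period 2, repeating the values 13.95, 7.05 indefinitely.
Step 1: For a periodic sequence, every tail (a_m, a_(m+1), ...) contains all 2 period values infinitely often.
Step 2: Hence inf of every tail = min of the period values = min(13.95, 7.05) = 7.05.
        liminf_n integral(f_n) = sup over m of (inf of tail from m) = 7.05.
Step 3: Similarly sup of every tail = max of the period values = 13.95.
        limsup_n integral(f_n) = 13.95.
Step 4: Fatou's lemma: integral(liminf_n f_n) <= liminf_n integral(f_n) = 7.05.
        So the integral of the pointwise liminf is at most 7.05.


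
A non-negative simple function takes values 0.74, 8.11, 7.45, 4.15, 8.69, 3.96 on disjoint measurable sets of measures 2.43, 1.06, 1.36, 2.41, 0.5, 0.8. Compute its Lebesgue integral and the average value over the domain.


Step 1: Integral = sum(value_i * measure_i)
= 0.74*2.43 + 8.11*1.06 + 7.45*1.36 + 4.15*2.41 + 8.69*0.5 + 3.96*0.8
= 1.7982 + 8.5966 + 10.132 + 10.0015 + 4.345 + 3.168
= 38.0413
Step 2: Total measure of domain = 2.43 + 1.06 + 1.36 + 2.41 + 0.5 + 0.8 = 8.56
Step 3: Average value = 38.0413 / 8.56 = 4.444077


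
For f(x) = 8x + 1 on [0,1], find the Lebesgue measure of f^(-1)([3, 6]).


f^(-1)([3, 6]) = {x : 3 <= 8x + 1 <= 6}
Solving: (3 - 1)/8 <= x <= (6 - 1)/8
= [0.25, 0.625]
Intersecting with [0,1]: [0.25, 0.625]
Measure = 0.625 - 0.25 = 0.375


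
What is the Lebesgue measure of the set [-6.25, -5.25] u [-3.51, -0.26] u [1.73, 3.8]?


For pairwise disjoint intervals, m(union) = sum of lengths.
= (-5.25 - -6.25) + (-0.26 - -3.51) + (3.8 - 1.73)
= 1 + 3.25 + 2.07
= 6.32


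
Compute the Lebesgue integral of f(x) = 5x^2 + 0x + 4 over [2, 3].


The Lebesgue integral of a Riemann-integrable function agrees with the Riemann integral.
Antiderivative F(x) = (5/3)x^3 + (0/2)x^2 + 4x
F(3) = (5/3)*3^3 + (0/2)*3^2 + 4*3
     = (5/3)*27 + (0/2)*9 + 4*3
     = 45 + 0.0 + 12
     = 57
F(2) = 21.333333
Integral = F(3) - F(2) = 57 - 21.333333 = 35.666667


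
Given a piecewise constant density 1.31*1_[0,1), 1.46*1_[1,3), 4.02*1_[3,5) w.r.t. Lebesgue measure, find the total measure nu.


Integrate each piece of the Radon-Nikodym derivative:
Step 1: integral_0^1 1.31 dx = 1.31*(1-0) = 1.31*1 = 1.31
Step 2: integral_1^3 1.46 dx = 1.46*(3-1) = 1.46*2 = 2.92
Step 3: integral_3^5 4.02 dx = 4.02*(5-3) = 4.02*2 = 8.04
Total: 1.31 + 2.92 + 8.04 = 12.27


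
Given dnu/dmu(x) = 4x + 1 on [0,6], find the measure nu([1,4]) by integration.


nu(A) = integral_A (dnu/dmu) dmu = integral_1^4 (4x + 1) dx
Step 1: Antiderivative F(x) = (4/2)x^2 + 1x
Step 2: F(4) = (4/2)*4^2 + 1*4 = 32 + 4 = 36
Step 3: F(1) = (4/2)*1^2 + 1*1 = 2 + 1 = 3
Step 4: nu([1,4]) = F(4) - F(1) = 36 - 3 = 33


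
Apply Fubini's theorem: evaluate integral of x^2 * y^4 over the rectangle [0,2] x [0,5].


By Fubini's theorem, the double integral factors as a product of single integrals:
Step 1: integral_0^2 x^2 dx = [x^3/3] from 0 to 2
     = 2^3/3 = 2.666667
Step 2: integral_0^5 y^4 dy = [y^5/5] from 0 to 5
     = 5^5/5 = 625
Step 3: Double integral = 2.666667 * 625 = 1666.666667


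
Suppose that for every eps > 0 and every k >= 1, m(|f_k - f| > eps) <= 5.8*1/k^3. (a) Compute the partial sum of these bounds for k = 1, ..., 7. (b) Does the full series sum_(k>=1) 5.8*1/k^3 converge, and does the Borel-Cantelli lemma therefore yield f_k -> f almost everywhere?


Step 1: List the terms 5.8*1/k^3 for k = 1 to 7:
  k=1: 5.8
  k=2: 0.725
  k=3: 0.214815
  k=4: 0.090625
  k=5: 0.0464
  k=6: 0.026852
  k=7: 0.01691
Step 2: Partial sum = 5.8 + 0.725 + 0.214815 + 0.090625 + 0.0464 + 0.026852 + 0.01691
     = 6.920601
Step 3: The full series sum_(k>=1) 5.8*1/k^3 converges (p-series with p = 3 > 1; a constant multiple of a convergent series converges).
Step 4: Fix eps > 0. Since sum_k m(|f_k - f| > eps) < infinity, the Borel-Cantelli lemma gives
        m(limsup_k {|f_k - f| > eps}) = 0, i.e. for a.e. x, |f_k(x) - f(x)| <= eps for all large k.
        Applying this with eps = 1/j for j = 1, 2, ... and intersecting the countably many full-measure sets,
        for a.e. x we get limsup_k |f_k(x) - f(x)| <= 1/j for every j, hence f_k -> f almost everywhere.
Conclusion: series converges; Borel-Cantelli yields f_k -> f a.e.


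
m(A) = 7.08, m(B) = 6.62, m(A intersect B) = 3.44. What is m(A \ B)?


m(A \ B) = m(A) - m(A n B)
= 7.08 - 3.44
= 3.64


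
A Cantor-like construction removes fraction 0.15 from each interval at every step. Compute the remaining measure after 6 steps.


Step 1: At each step, fraction remaining = 1 - 0.15 = 0.85
Step 2: After 6 steps, measure = (0.85)^6
Step 3: Computing the power step by step:
  After step 1: 0.85
  After step 2: 0.7225
  After step 3: 0.614125
  After step 4: 0.522006
  After step 5: 0.443705
  ...
Result = 0.37715


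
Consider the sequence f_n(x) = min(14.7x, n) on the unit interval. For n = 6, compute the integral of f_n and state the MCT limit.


f(x) = 14.7x on [0,1]; f_n(x) = min(14.7x, n). At n = 6:
Step 1: f(x) reaches 6 at x = 6/14.7 = 0.408163
Step 2: integral(f_6) = integral(14.7x, 0, 0.408163) + integral(6, 0.408163, 1)
       = 14.7*0.408163^2/2 + 6*(1 - 0.408163)
       = 1.22449 + 3.55102
       = 4.77551
Step 3: As n -> infinity, f_n increases to f, so by MCT integral(f_n) -> integral(f) = 14.7/2 = 7.35.
Convergence: integral(f_6) = 4.77551 -> 7.35 as n -> infinity


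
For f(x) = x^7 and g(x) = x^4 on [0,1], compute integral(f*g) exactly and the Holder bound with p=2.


Step 1: Exact integral of f*g = integral(x^11, 0, 1) = 1/12
     = 0.083333
Step 2: Holder bound with p=2, q=2:
  ||f||_p = (integral x^14 dx)^(1/2) = (1/15)^(1/2) = 0.258199
  ||g||_q = (integral x^8 dx)^(1/2) = (1/9)^(1/2) = 0.333333
Step 3: Holder bound = ||f||_p * ||g||_q = 0.258199 * 0.333333 = 0.086066
Verification: 0.083333 <= 0.086066 (Holder holds)


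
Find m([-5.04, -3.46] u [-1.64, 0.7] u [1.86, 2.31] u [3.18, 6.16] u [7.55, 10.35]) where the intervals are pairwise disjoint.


For pairwise disjoint intervals, m(union) = sum of lengths.
= (-3.46 - -5.04) + (0.7 - -1.64) + (2.31 - 1.86) + (6.16 - 3.18) + (10.35 - 7.55)
= 1.58 + 2.34 + 0.45 + 2.98 + 2.8
= 10.15


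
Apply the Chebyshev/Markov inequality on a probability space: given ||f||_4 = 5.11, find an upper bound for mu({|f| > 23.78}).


Chebyshev/Markov inequality: mu(|f| > eps) <= (||f||_p / eps)^p
Step 1: ||f||_4 / eps = 5.11 / 23.78 = 0.214886
Step 2: Raise to power p = 4:
  (0.214886)^4 = 0.002132
Step 3: Therefore mu(|f| > 23.78) <= 0.002132


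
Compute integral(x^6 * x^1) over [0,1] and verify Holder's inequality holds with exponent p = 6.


Step 1: Exact integral of f*g = integral(x^7, 0, 1) = 1/8
     = 0.125
Step 2: Holder bound with p=6, q=1.2:
  ||f||_p = (integral x^36 dx)^(1/6) = (1/37)^(1/6) = 0.547814
  ||g||_q = (integral x^1.2 dx)^(1/1.2) = (1/2.2)^(1/1.2) = 0.518379
Step 3: Holder bound = ||f||_p * ||g||_q = 0.547814 * 0.518379 = 0.283975
Verification: 0.125 <= 0.283975 (Holder holds)


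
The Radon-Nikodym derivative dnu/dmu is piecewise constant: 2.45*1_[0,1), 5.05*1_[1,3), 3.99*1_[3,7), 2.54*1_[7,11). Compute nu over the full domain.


Integrate each piece of the Radon-Nikodym derivative:
Step 1: integral_0^1 2.45 dx = 2.45*(1-0) = 2.45*1 = 2.45
Step 2: integral_1^3 5.05 dx = 5.05*(3-1) = 5.05*2 = 10.1
Step 3: integral_3^7 3.99 dx = 3.99*(7-3) = 3.99*4 = 15.96
Step 4: integral_7^11 2.54 dx = 2.54*(11-7) = 2.54*4 = 10.16
Total: 2.45 + 10.1 + 15.96 + 10.16 = 38.67


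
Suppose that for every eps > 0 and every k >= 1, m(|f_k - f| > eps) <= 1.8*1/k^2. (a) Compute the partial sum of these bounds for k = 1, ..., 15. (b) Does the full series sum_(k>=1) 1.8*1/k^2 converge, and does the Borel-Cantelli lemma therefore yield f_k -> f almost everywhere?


Step 1: List the terms 1.8*1/k^2 for k = 1 to 15:
  k=1: 1.8
  k=2: 0.45
  k=3: 0.2
  k=4: 0.1125
  k=5: 0.072
  k=6: 0.05
  k=7: 0.036735
  k=8: 0.028125
  k=9: 0.022222
  k=10: 0.018
  k=11: 0.014876
  k=12: 0.0125
  k=13: 0.010651
  k=14: 0.009184
  k=15: 0.008
Step 2: Partial sum = 1.8 + 0.45 + 0.2 + 0.1125 + 0.072 + 0.05 + 0.036735 + 0.028125 + 0.022222 + 0.018 + 0.014876 + 0.0125 + 0.010651 + 0.009184 + 0.008
     = 2.844793
Step 3: The full series sum_(k>=1) 1.8*1/k^2 converges (p-series with p = 2 > 1; a constant multiple of a convergent series converges).
Step 4: Fix eps > 0. Since sum_k m(|f_k - f| > eps) < infinity, the Borel-Cantelli lemma gives
        m(limsup_k {|f_k - f| > eps}) = 0, i.e. for a.e. x, |f_k(x) - f(x)| <= eps for all large k.
        Applying this with eps = 1/j for j = 1, 2, ... and intersecting the countably many full-measure sets,
        for a.e. x we get limsup_k |f_k(x) - f(x)| <= 1/j for every j, hence f_k -> f almost everywhere.
Conclusion: series converges; Borel-Cantelli yields f_k -> f a.e.


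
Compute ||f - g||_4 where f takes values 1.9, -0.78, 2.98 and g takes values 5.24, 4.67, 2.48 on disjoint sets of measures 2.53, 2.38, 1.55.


Step 1: Compute differences f_i - g_i:
  1.9 - 5.24 = -3.34
  -0.78 - 4.67 = -5.45
  2.98 - 2.48 = 0.5
Step 2: Compute |diff|^4 * measure for each set:
  |-3.34|^4 * 2.53 = 124.447411 * 2.53 = 314.851951
  |-5.45|^4 * 2.38 = 882.238506 * 2.38 = 2099.727645
  |0.5|^4 * 1.55 = 0.0625 * 1.55 = 0.096875
Step 3: Sum = 2414.676471
Step 4: ||f-g||_4 = (2414.676471)^(1/4) = 7.009947


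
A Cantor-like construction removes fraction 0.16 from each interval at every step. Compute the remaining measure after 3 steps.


Step 1: At each step, fraction remaining = 1 - 0.16 = 0.84
Step 2: After 3 steps, measure = (0.84)^3
Step 3: Computing the power step by step:
  After step 1: 0.84
  After step 2: 0.7056
  After step 3: 0.592704
Result = 0.592704


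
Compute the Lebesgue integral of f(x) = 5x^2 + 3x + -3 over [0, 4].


The Lebesgue integral of a Riemann-integrable function agrees with the Riemann integral.
Antiderivative F(x) = (5/3)x^3 + (3/2)x^2 + -3x
F(4) = (5/3)*4^3 + (3/2)*4^2 + -3*4
     = (5/3)*64 + (3/2)*16 + -3*4
     = 106.666667 + 24 + -12
     = 118.666667
F(0) = 0.0
Integral = F(4) - F(0) = 118.666667 - 0.0 = 118.666667


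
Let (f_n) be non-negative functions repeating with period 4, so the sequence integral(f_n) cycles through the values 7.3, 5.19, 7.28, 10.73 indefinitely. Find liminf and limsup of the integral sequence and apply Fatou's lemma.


The sequence (integral(f_n)) is periodic with period 4, repeating the values 7.3, 5.19, 7.28, 10.73 indefinitely.
Step 1: For a periodic sequence, every tail (a_m, a_(m+1), ...) contains all 4 period values infinitely often.
Step 2: Hence inf of every tail = min of the period values = min(7.3, 5.19, 7.28, 10.73) = 5.19.
        liminf_n integral(f_n) = sup over m of (inf of tail from m) = 5.19.
Step 3: Similarly sup of every tail = max of the period values = 10.73.
        limsup_n integral(f_n) = 10.73.
Step 4: Fatou's lemma: integral(liminf_n f_n) <= liminf_n integral(f_n) = 5.19.
        So the integral of the pointwise liminf is at most 5.19.


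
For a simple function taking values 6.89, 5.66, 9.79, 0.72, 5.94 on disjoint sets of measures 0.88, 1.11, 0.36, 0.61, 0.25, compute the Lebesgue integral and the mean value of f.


Step 1: Integral = sum(value_i * measure_i)
= 6.89*0.88 + 5.66*1.11 + 9.79*0.36 + 0.72*0.61 + 5.94*0.25
= 6.0632 + 6.2826 + 3.5244 + 0.4392 + 1.485
= 17.7944
Step 2: Total measure of domain = 0.88 + 1.11 + 0.36 + 0.61 + 0.25 = 3.21
Step 3: Average value = 17.7944 / 3.21 = 5.543427


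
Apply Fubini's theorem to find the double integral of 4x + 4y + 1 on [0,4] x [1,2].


By Fubini, integrate in x first, then y.
Step 1: Fix y, integrate over x in [0,4]:
  integral(4x + 4y + 1, x=0..4)
  = 4*(4^2 - 0^2)/2 + (4y + 1)*(4 - 0)
  = 32 + (4y + 1)*4
  = 32 + 16y + 4
  = 36 + 16y
Step 2: Integrate over y in [1,2]:
  integral(36 + 16y, y=1..2)
  = 36*1 + 16*(2^2 - 1^2)/2
  = 36 + 24
  = 60


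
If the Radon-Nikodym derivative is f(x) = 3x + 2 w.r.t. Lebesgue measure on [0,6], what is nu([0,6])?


nu(A) = integral_A (dnu/dmu) dmu = integral_0^6 (3x + 2) dx
Step 1: Antiderivative F(x) = (3/2)x^2 + 2x
Step 2: F(6) = (3/2)*6^2 + 2*6 = 54 + 12 = 66
Step 3: F(0) = (3/2)*0^2 + 2*0 = 0.0 + 0 = 0.0
Step 4: nu([0,6]) = F(6) - F(0) = 66 - 0.0 = 66


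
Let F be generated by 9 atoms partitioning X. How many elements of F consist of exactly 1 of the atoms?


Each element of F is a union of some subset of the 9 atoms.
Elements that are unions of exactly 1 atoms correspond to 1-element subsets of the 9 atoms.
Count = C(9, 1) = 9! / (1! * 8!) = 9.


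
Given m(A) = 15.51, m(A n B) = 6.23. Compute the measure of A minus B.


m(A \ B) = m(A) - m(A n B)
= 15.51 - 6.23
= 9.28


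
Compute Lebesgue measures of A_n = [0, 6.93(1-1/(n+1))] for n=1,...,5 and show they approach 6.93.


By continuity of measure from below: if A_n increases to A, then m(A_n) -> m(A).
Here A = [0, 6.93], so m(A) = 6.93
Step 1: a_1 = 6.93*(1 - 1/2) = 3.465, m(A_1) = 3.465
Step 2: a_2 = 6.93*(1 - 1/3) = 4.62, m(A_2) = 4.62
Step 3: a_3 = 6.93*(1 - 1/4) = 5.1975, m(A_3) = 5.1975
Step 4: a_4 = 6.93*(1 - 1/5) = 5.544, m(A_4) = 5.544
Step 5: a_5 = 6.93*(1 - 1/6) = 5.775, m(A_5) = 5.775
Limit: m(A_n) -> m([0,6.93]) = 6.93


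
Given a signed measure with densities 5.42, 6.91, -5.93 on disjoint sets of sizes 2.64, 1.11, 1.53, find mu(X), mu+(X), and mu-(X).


Step 1: Compute signed measure on each set:
  Set 1: 5.42 * 2.64 = 14.3088
  Set 2: 6.91 * 1.11 = 7.6701
  Set 3: -5.93 * 1.53 = -9.0729
Step 2: Total signed measure = (14.3088) + (7.6701) + (-9.0729)
     = 12.906
Step 3: Positive part mu+(X) = sum of positive contributions = 21.9789
Step 4: Negative part mu-(X) = |sum of negative contributions| = 9.0729


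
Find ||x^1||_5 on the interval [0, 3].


Step 1: ||f||_5 = (integral_0^3 |x^1|^5 dx)^(1/5)
     = (integral_0^3 x^5 dx)^(1/5)
Step 2: integral_0^3 x^5 dx = [x^6/(6)] from 0 to 3 = 3^6/6
     = 729/6 = 121.5
Step 3: ||f||_5 = (121.5)^(1/5) = 2.611652


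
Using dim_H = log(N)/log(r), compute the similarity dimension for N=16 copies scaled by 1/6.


For a self-similar set with N copies scaled by 1/r:
dim_H = log(N)/log(r) = log(16)/log(6)
= 2.772589/1.791759
= 1.547411


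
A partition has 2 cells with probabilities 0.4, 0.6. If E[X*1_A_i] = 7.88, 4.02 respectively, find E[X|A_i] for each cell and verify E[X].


For each cell A_i: E[X|A_i] = E[X*1_A_i] / P(A_i)
Step 1: E[X|A_1] = 7.88 / 0.4 = 19.7
Step 2: E[X|A_2] = 4.02 / 0.6 = 6.7
Verification: E[X] = sum E[X*1_A_i] = 7.88 + 4.02 = 11.9


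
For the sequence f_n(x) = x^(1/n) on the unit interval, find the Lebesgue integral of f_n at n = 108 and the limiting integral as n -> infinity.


At n = 108: f_108(x) = x^(1/108).
Step 1: integral(x^(1/108), 0, 1) = [x^(1/108+1) / (1/108+1)] from 0 to 1
     = 1 / (1/108 + 1) = 1 / ((108+1)/108) = 108/(108+1)
     = 108/109 = 0.990826
Step 2: As n -> infinity, f_n(x) = x^(1/n) -> 1 for x in (0,1], and f_n is increasing in n.
By MCT, lim_n integral(f_n) = integral(lim_n f_n) = integral(1, 0, 1) = 1.
Step 3: Verify convergence: 108/109 = 0.990826 -> 1


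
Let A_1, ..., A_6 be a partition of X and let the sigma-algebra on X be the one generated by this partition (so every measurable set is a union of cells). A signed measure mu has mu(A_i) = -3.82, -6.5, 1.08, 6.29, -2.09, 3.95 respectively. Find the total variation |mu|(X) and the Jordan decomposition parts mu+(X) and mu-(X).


Step 1: Every measurable set is a union of atoms (the cells / points), so a Hahn decomposition is
  obtained by grouping atoms by sign: P = union of atoms with mu > 0, N = union of the remaining atoms.
  Atoms in P (indices): 3, 4, 6;  atoms in N (indices): 1, 2, 5
  Positive values: 1.08, 6.29, 3.95
  Negative values: -3.82, -6.5, -2.09
Step 2: mu+(X) = mu(P) = sum of positive atom values = 11.32
Step 3: mu-(X) = -mu(N) = sum of |negative atom values| = 12.41
Step 4: |mu|(X) = mu+(X) + mu-(X) = 11.32 + 12.41 = 23.73


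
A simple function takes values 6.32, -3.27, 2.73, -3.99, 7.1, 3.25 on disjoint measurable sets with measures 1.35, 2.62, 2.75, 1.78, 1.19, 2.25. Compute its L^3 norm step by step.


Step 1: Compute |f_i|^3 for each value:
  |6.32|^3 = 252.435968
  |-3.27|^3 = 34.965783
  |2.73|^3 = 20.346417
  |-3.99|^3 = 63.521199
  |7.1|^3 = 357.911
  |3.25|^3 = 34.328125
Step 2: Multiply by measures and sum:
  252.435968 * 1.35 = 340.788557
  34.965783 * 2.62 = 91.610351
  20.346417 * 2.75 = 55.952647
  63.521199 * 1.78 = 113.067734
  357.911 * 1.19 = 425.91409
  34.328125 * 2.25 = 77.238281
Sum = 340.788557 + 91.610351 + 55.952647 + 113.067734 + 425.91409 + 77.238281 = 1104.57166
Step 3: Take the p-th root:
||f||_3 = (1104.57166)^(1/3) = 10.337082


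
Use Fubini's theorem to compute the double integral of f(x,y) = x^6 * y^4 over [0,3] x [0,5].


By Fubini's theorem, the double integral factors as a product of single integrals:
Step 1: integral_0^3 x^6 dx = [x^7/7] from 0 to 3
     = 3^7/7 = 312.428571
Step 2: integral_0^5 y^4 dy = [y^5/5] from 0 to 5
     = 5^5/5 = 625
Step 3: Double integral = 312.428571 * 625 = 195267.857143


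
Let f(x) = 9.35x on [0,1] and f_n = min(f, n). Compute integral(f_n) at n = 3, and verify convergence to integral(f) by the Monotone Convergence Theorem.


f(x) = 9.35x on [0,1]; f_n(x) = min(9.35x, n). At n = 3:
Step 1: f(x) reaches 3 at x = 3/9.35 = 0.320856
Step 2: integral(f_3) = integral(9.35x, 0, 0.320856) + integral(3, 0.320856, 1)
       = 9.35*0.320856^2/2 + 3*(1 - 0.320856)
       = 0.481283 + 2.037433
       = 2.518717
Step 3: As n -> infinity, f_n increases to f, so by MCT integral(f_n) -> integral(f) = 9.35/2 = 4.675.
Convergence: integral(f_3) = 2.518717 -> 4.675 as n -> infinity


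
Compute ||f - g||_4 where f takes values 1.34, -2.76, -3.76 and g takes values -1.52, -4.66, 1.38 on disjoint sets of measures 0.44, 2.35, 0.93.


Step 1: Compute differences f_i - g_i:
  1.34 - -1.52 = 2.86
  -2.76 - -4.66 = 1.9
  -3.76 - 1.38 = -5.14
Step 2: Compute |diff|^4 * measure for each set:
  |2.86|^4 * 0.44 = 66.905856 * 0.44 = 29.438577
  |1.9|^4 * 2.35 = 13.0321 * 2.35 = 30.625435
  |-5.14|^4 * 0.93 = 697.995264 * 0.93 = 649.135596
Step 3: Sum = 709.199607
Step 4: ||f-g||_4 = (709.199607)^(1/4) = 5.160504


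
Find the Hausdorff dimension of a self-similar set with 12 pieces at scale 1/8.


For a self-similar set with N copies scaled by 1/r:
dim_H = log(N)/log(r) = log(12)/log(8)
= 2.484907/2.079442
= 1.194988


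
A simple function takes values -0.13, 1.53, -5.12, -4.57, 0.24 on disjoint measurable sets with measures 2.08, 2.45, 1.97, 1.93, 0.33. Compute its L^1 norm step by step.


Step 1: Compute |f_i|^1 for each value:
  |-0.13|^1 = 0.13
  |1.53|^1 = 1.53
  |-5.12|^1 = 5.12
  |-4.57|^1 = 4.57
  |0.24|^1 = 0.24
Step 2: Multiply by measures and sum:
  0.13 * 2.08 = 0.2704
  1.53 * 2.45 = 3.7485
  5.12 * 1.97 = 10.0864
  4.57 * 1.93 = 8.8201
  0.24 * 0.33 = 0.0792
Sum = 0.2704 + 3.7485 + 10.0864 + 8.8201 + 0.0792 = 23.0046
Step 3: Take the p-th root:
||f||_1 = (23.0046)^(1/1) = 23.0046


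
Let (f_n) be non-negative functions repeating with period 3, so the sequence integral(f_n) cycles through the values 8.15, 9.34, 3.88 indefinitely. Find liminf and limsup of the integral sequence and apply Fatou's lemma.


The sequence (integral(f_n)) is periodic with period 3, repeating the values 8.15, 9.34, 3.88 indefinitely.
Step 1: For a periodic sequence, every tail (a_m, a_(m+1), ...) contains all 3 period values infinitely often.
Step 2: Hence inf of every tail = min of the period values = min(8.15, 9.34, 3.88) = 3.88.
        liminf_n integral(f_n) = sup over m of (inf of tail from m) = 3.88.
Step 3: Similarly sup of every tail = max of the period values = 9.34.
        limsup_n integral(f_n) = 9.34.
Step 4: Fatou's lemma: integral(liminf_n f_n) <= liminf_n integral(f_n) = 3.88.
        So the integral of the pointwise liminf is at most 3.88.


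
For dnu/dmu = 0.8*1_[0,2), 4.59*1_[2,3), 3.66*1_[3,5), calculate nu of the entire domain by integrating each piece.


Integrate each piece of the Radon-Nikodym derivative:
Step 1: integral_0^2 0.8 dx = 0.8*(2-0) = 0.8*2 = 1.6
Step 2: integral_2^3 4.59 dx = 4.59*(3-2) = 4.59*1 = 4.59
Step 3: integral_3^5 3.66 dx = 3.66*(5-3) = 3.66*2 = 7.32
Total: 1.6 + 4.59 + 7.32 = 13.51
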